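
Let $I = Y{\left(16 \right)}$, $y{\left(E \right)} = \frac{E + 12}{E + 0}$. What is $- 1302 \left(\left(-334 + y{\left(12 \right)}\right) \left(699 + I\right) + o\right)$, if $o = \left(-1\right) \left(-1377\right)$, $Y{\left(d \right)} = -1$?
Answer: $299927418$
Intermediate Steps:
$y{\left(E \right)} = \frac{12 + E}{E}$
$I = -1$
$o = 1377$
$- 1302 \left(\left(-334 + y{\left(12 \right)}\right) \left(699 + I\right) + o\right) = - 1302 \left(\left(-334 + \frac{12 + 12}{12}\right) \left(699 - 1\right) + 1377\right) = - 1302 \left(\left(-334 + \frac{1}{12} \cdot 24\right) 698 + 1377\right) = - 1302 \left(\left(-334 + 2\right) 698 + 1377\right) = - 1302 \left(\left(-332\right) 698 + 1377\right) = - 1302 \left(-231736 + 1377\right) = \left(-1302\right) \left(-230359\right) = 299927418$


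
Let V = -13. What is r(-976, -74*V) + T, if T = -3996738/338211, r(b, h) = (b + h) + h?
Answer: 35180810/37579 ≈ 936.18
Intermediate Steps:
r(b, h) = b + 2*h
T = -444082/37579 (T = -3996738*1/338211 = -444082/37579 ≈ -11.817)
r(-976, -74*V) + T = (-976 + 2*(-74*(-13))) - 444082/37579 = (-976 + 2*962) - 444082/37579 = (-976 + 1924) - 444082/37579 = 948 - 444082/37579 = 35180810/37579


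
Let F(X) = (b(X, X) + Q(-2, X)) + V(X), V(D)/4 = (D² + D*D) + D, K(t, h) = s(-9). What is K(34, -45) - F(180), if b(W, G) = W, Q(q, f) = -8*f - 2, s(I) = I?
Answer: -258667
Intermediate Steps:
K(t, h) = -9
Q(q, f) = -2 - 8*f
V(D) = 4*D + 8*D² (V(D) = 4*((D² + D*D) + D) = 4*((D² + D²) + D) = 4*(2*D² + D) = 4*(D + 2*D²) = 4*D + 8*D²)
F(X) = -2 - 7*X + 4*X*(1 + 2*X) (F(X) = (X + (-2 - 8*X)) + 4*X*(1 + 2*X) = (-2 - 7*X) + 4*X*(1 + 2*X) = -2 - 7*X + 4*X*(1 + 2*X))
K(34, -45) - F(180) = -9 - (-2 - 3*180 + 8*180²) = -9 - (-2 - 540 + 8*32400) = -9 - (-2 - 540 + 259200) = -9 - 1*258658 = -9 - 258658 = -258667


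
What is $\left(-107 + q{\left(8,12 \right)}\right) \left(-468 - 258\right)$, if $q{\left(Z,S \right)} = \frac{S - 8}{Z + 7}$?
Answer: $\frac{387442}{5} \approx 77488.0$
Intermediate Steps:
$q{\left(Z,S \right)} = \frac{-8 + S}{7 + Z}$
$\left(-107 + q{\left(8,12 \right)}\right) \left(-468 - 258\right) = \left(-107 + \frac{-8 + 12}{7 + 8}\right) \left(-468 - 258\right) = \left(-107 + \frac{1}{15} \cdot 4\right) \left(-726\right) = \left(-107 + \frac{4}{15}\right) \left(-726\right) = \left(- \frac{1601}{15}\right) \left(-726\right) = \frac{387442}{5}$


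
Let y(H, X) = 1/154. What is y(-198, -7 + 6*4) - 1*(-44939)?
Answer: 6920607/154 ≈ 44939.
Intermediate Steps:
y(H, X) = 1/154
y(-198, -7 + 6*4) - 1*(-44939) = 1/154 - 1*(-44939) = 1/154 + 44939 = 6920607/154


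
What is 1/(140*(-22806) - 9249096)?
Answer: -1/12441936 ≈ -8.0373e-8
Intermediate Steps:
1/(140*(-22806) - 9249096) = 1/(-3192840 - 9249096) = 1/(-12441936) = -1/12441936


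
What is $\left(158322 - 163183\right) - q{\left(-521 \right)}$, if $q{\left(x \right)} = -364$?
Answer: $-4497$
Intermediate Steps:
$\left(158322 - 163183\right) - q{\left(-521 \right)} = \left(158322 - 163183\right) - -364 = -4861 + 364 = -4497$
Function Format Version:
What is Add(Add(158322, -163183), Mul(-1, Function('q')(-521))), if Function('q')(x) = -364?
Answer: -4497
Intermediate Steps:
Add(Add(158322, -163183), Mul(-1, Function('q')(-521))) = Add(Add(158322, -163183), Mul(-1, -364)) = Add(-4861, 364) = -4497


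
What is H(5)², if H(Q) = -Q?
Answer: 25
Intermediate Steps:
H(5)² = (-1*5)² = (-5)² = 25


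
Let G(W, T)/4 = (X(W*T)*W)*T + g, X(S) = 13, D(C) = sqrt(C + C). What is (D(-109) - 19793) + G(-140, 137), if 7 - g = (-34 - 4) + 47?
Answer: -1017161 + I*sqrt(218) ≈ -1.0172e+6 + 14.765*I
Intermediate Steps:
D(C) = sqrt(2)*sqrt(C) (D(C) = sqrt(2*C) = sqrt(2)*sqrt(C))
g = -2 (g = 7 - ((-34 - 4) + 47) = 7 - (-38 + 47) = 7 - 1*9 = 7 - 9 = -2)
G(W, T) = -8 + 52*T*W (G(W, T) = 4*((13*W)*T - 2) = 4*(13*T*W - 2) = 4*(-2 + 13*T*W) = -8 + 52*T*W)
(D(-109) - 19793) + G(-140, 137) = (sqrt(2)*sqrt(-109) - 19793) + (-8 + 52*137*(-140)) = (sqrt(2)*(I*sqrt(109)) - 19793) + (-8 - 997360) = (I*sqrt(218) - 19793) - 997368 = (-19793 + I*sqrt(218)) - 997368 = -1017161 + I*sqrt(218)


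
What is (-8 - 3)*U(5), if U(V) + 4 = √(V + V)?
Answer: 44 - 11*√10 ≈ 9.2150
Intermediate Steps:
U(V) = -4 + √2*√V (U(V) = -4 + √(V + V) = -4 + √(2*V) = -4 + √2*√V)
(-8 - 3)*U(5) = (-8 - 3)*(-4 + √2*√5) = -11*(-4 + √10) = 44 - 11*√10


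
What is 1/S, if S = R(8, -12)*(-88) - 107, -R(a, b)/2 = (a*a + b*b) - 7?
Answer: 1/35269 ≈ 2.8354e-5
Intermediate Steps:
R(a, b) = 14 - 2*a² - 2*b² (R(a, b) = -2*((a*a + b*b) - 7) = -2*((a² + b²) - 7) = -2*(-7 + a² + b²) = 14 - 2*a² - 2*b²)
S = 35269 (S = (14 - 2*8² - 2*(-12)²)*(-88) - 107 = (14 - 2*64 - 2*144)*(-88) - 107 = (14 - 128 - 288)*(-88) - 107 = -402*(-88) - 107 = 35376 - 107 = 35269)
1/S = 1/35269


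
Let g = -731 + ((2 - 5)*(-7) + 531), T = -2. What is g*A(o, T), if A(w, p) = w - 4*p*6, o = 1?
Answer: -8771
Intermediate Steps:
g = -179 (g = -731 + (-3*(-7) + 531) = -731 + (21 + 531) = -731 + 552 = -179)
A(w, p) = w - 24*p
g*A(o, T) = -179*(1 - 24*(-2)) = -179*(1 + 48) = -179*49 = -8771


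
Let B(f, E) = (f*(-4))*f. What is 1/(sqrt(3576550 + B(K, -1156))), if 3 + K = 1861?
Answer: -I*sqrt(10232106)/10232106 ≈ -0.00031262*I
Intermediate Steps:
K = 1858 (K = -3 + 1861 = 1858)
B(f, E) = -4*f**2 (B(f, E) = (-4*f)*f = -4*f**2)
1/(sqrt(3576550 + B(K, -1156))) = 1/(sqrt(3576550 - 4*1858**2)) = 1/(sqrt(3576550 - 4*3452164)) = 1/(sqrt(3576550 - 13808656)) = 1/(sqrt(-10232106)) = 1/(I*sqrt(10232106)) = -I*sqrt(10232106)/10232106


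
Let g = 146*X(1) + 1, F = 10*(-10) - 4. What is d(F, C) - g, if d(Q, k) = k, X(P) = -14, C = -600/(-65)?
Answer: 26679/13 ≈ 2052.2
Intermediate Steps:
C = 120/13 (C = -600*(-1/65) = 120/13 ≈ 9.2308)
F = -104 (F = -100 - 4 = -104)
g = -2043 (g = 146*(-14) + 1 = -2044 + 1 = -2043)
d(F, C) - g = 120/13 - 1*(-2043) = 120/13 + 2043 = 26679/13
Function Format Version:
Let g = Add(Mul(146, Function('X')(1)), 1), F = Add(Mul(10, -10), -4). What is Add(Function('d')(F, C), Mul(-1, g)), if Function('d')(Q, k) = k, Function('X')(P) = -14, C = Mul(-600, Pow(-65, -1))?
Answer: Rational(26679, 13) ≈ 2052.2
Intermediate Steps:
C = Rational(120, 13) (C = Mul(-600, Rational(-1, 65)) = Rational(120, 13) ≈ 9.2308)
F = -104 (F = Add(-100, -4) = -104)
g = -2043 (g = Add(Mul(146, -14), 1) = Add(-2044, 1) = -2043)
Add(Function('d')(F, C), Mul(-1, g)) = Add(Rational(120, 13), Mul(-1, -2043)) = Add(Rational(120, 13), 2043) = Rational(26679, 13)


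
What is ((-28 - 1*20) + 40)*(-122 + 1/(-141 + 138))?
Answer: 2936/3 ≈ 978.67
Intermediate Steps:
((-28 - 1*20) + 40)*(-122 + 1/(-141 + 138)) = ((-28 - 20) + 40)*(-122 + 1/(-3)) = (-48 + 40)*(-122 - ⅓) = -8*(-367/3) = 2936/3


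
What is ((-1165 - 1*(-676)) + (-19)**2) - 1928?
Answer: -2056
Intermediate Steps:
((-1165 - 1*(-676)) + (-19)**2) - 1928 = ((-1165 + 676) + 361) - 1928 = (-489 + 361) - 1928 = -128 - 1928 = -2056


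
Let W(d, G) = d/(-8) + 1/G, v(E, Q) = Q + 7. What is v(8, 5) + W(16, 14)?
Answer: 141/14 ≈ 10.071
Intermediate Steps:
v(E, Q) = 7 + Q
W(d, G) = 1/G - d/8 (W(d, G) = d*(-⅛) + 1/G = -d/8 + 1/G = 1/G - d/8)
v(8, 5) + W(16, 14) = (7 + 5) + (1/14 - ⅛*16) = 12 + (1/14 - 2) = 12 - 27/14 = 141/14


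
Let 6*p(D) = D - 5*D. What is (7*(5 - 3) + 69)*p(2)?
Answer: -332/3 ≈ -110.67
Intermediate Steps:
p(D) = -2*D/3 (p(D) = (D - 5*D)/6 = (-4*D)/6 = -2*D/3)
(7*(5 - 3) + 69)*p(2) = (7*(5 - 3) + 69)*(-⅔*2) = (7*2 + 69)*(-4/3) = (14 + 69)*(-4/3) = 83*(-4/3) = -332/3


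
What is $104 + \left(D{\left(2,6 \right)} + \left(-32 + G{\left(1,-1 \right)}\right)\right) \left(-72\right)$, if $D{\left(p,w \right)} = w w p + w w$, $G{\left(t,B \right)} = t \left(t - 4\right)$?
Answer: $-5152$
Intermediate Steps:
$G{\left(t,B \right)} = t \left(-4 + t\right)$
$D{\left(p,w \right)} = w^{2} + p w^{2}$ ($D{\left(p,w \right)} = w^{2} p + w^{2} = p w^{2} + w^{2} = w^{2} + p w^{2}$)
$104 + \left(D{\left(2,6 \right)} + \left(-32 + G{\left(1,-1 \right)}\right)\right) \left(-72\right) = 104 + \left(6^{2} \left(1 + 2\right) - \left(32 - \left(-4 + 1\right)\right)\right) \left(-72\right) = 104 + \left(36 \cdot 3 + \left(-32 + 1 \left(-3\right)\right)\right) \left(-72\right) = 104 + \left(108 - 35\right) \left(-72\right) = 104 + 73 \left(-72\right) = 104 - 5256 = -5152$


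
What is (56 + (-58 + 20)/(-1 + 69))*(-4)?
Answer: -3770/17 ≈ -221.76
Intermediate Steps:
(56 + (-58 + 20)/(-1 + 69))*(-4) = (56 - 38/68)*(-4) = (56 - 38*1/68)*(-4) = (56 - 19/34)*(-4) = (1885/34)*(-4) = -3770/17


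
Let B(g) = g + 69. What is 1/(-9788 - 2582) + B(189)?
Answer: 3191459/12370 ≈ 258.00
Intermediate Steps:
B(g) = 69 + g
1/(-9788 - 2582) + B(189) = 1/(-9788 - 2582) + (69 + 189) = 1/(-12370) + 258 = -1/12370 + 258 = 3191459/12370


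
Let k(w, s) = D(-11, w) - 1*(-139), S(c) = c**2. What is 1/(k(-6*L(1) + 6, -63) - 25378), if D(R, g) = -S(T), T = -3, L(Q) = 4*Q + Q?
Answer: -1/25248 ≈ -3.9607e-5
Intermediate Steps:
L(Q) = 5*Q
D(R, g) = -9 (D(R, g) = -1*(-3)**2 = -1*9 = -9)
k(w, s) = 130 (k(w, s) = -9 - 1*(-139) = -9 + 139 = 130)
1/(k(-6*L(1) + 6, -63) - 25378) = 1/(130 - 25378) = 1/(-25248) = -1/25248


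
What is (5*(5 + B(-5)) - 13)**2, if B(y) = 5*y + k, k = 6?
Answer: 6889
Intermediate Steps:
B(y) = 6 + 5*y (B(y) = 5*y + 6 = 6 + 5*y)
(5*(5 + B(-5)) - 13)**2 = (5*(5 + (6 + 5*(-5))) - 13)**2 = (5*(5 + (6 - 25)) - 13)**2 = (5*(5 - 19) - 13)**2 = (5*(-14) - 13)**2 = (-70 - 13)**2 = (-83)**2 = 6889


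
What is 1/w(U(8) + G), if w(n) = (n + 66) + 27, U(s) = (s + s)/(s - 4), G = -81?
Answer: 1/16 ≈ 0.062500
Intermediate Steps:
U(s) = 2*s/(-4 + s) (U(s) = (2*s)/(-4 + s) = 2*s/(-4 + s))
w(n) = 93 + n (w(n) = (66 + n) + 27 = 93 + n)
1/w(U(8) + G) = 1/(93 + (2*8/(-4 + 8) - 81)) = 1/(93 + (2*8/4 - 81)) = 1/(93 + (2*8*(¼) - 81)) = 1/(93 + (4 - 81)) = 1/(93 - 77) = 1/16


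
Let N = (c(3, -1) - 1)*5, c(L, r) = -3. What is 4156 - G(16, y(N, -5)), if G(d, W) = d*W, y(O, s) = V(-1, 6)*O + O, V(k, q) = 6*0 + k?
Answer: 4156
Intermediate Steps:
V(k, q) = k (V(k, q) = 0 + k = k)
N = -20 (N = (-3 - 1)*5 = -4*5 = -20)
y(O, s) = 0 (y(O, s) = -O + O = 0)
G(d, W) = W*d
4156 - G(16, y(N, -5)) = 4156 - 0*16 = 4156 - 1*0 = 4156 + 0 = 4156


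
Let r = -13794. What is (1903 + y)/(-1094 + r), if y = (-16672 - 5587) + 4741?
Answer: 15615/14888 ≈ 1.0488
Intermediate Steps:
y = -17518 (y = -22259 + 4741 = -17518)
(1903 + y)/(-1094 + r) = (1903 - 17518)/(-1094 - 13794) = -15615/(-14888) = -15615*(-1/14888) = 15615/14888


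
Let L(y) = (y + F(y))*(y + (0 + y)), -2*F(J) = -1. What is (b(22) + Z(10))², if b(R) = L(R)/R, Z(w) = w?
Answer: 3025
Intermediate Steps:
F(J) = ½ (F(J) = -½*(-1) = ½)
L(y) = 2*y*(½ + y) (L(y) = (y + ½)*(y + (0 + y)) = (½ + y)*(y + y) = (½ + y)*(2*y) = 2*y*(½ + y))
b(R) = 1 + 2*R (b(R) = (R*(1 + 2*R))/R = 1 + 2*R)
(b(22) + Z(10))² = ((1 + 2*22) + 10)² = ((1 + 44) + 10)² = (45 + 10)² = 55² = 3025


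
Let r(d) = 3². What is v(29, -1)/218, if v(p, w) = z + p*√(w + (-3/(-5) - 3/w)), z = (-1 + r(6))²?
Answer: 32/109 + 29*√65/1090 ≈ 0.50808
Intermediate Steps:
r(d) = 9
z = 64 (z = (-1 + 9)² = 8² = 64)
v(p, w) = 64 + p*√(⅗ + w - 3/w) (v(p, w) = 64 + p*√(w + (-3/(-5) - 3/w)) = 64 + p*√(w + (-3*(-⅕) - 3/w)) = 64 + p*√(w + (⅗ - 3/w)) = 64 + p*√(⅗ + w - 3/w))
v(29, -1)/218 = (64 + (⅕)*29*√(15 - 75/(-1) + 25*(-1)))/218 = (64 + (⅕)*29*√(15 - 75*(-1) - 25))*(1/218) = (64 + (⅕)*29*√(15 + 75 - 25))*(1/218) = (64 + (⅕)*29*√65)*(1/218) = (64 + 29*√65/5)*(1/218) = 32/109 + 29*√65/1090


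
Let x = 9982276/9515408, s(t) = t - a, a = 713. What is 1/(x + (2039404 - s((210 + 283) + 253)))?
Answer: 2378852/4851364277661 ≈ 4.9035e-7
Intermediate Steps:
s(t) = -713 + t (s(t) = t - 1*713 = t - 713 = -713 + t)
x = 2495569/2378852 (x = 9982276*(1/9515408) = 2495569/2378852 ≈ 1.0491)
1/(x + (2039404 - s((210 + 283) + 253))) = 1/(2495569/2378852 + (2039404 - (-713 + ((210 + 283) + 253)))) = 1/(2495569/2378852 + (2039404 - (-713 + (493 + 253)))) = 1/(2495569/2378852 + (2039404 - (-713 + 746))) = 1/(2495569/2378852 + (2039404 - 1*33)) = 1/(2495569/2378852 + (2039404 - 33)) = 1/(2495569/2378852 + 2039371) = 1/(4851364277661/2378852) = 2378852/4851364277661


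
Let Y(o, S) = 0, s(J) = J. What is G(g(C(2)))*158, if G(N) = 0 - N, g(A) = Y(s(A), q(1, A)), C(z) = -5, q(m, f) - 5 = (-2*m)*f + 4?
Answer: 0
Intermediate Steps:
q(m, f) = 9 - 2*f*m (q(m, f) = 5 + ((-2*m)*f + 4) = 5 + (-2*f*m + 4) = 5 + (4 - 2*f*m) = 9 - 2*f*m)
g(A) = 0
G(N) = -N
G(g(C(2)))*158 = -1*0*158 = 0*158 = 0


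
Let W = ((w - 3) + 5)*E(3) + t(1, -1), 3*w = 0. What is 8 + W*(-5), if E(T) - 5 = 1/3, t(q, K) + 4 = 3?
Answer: -121/3 ≈ -40.333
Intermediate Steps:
w = 0 (w = (⅓)*0 = 0)
t(q, K) = -1 (t(q, K) = -4 + 3 = -1)
E(T) = 16/3 (E(T) = 5 + 1/3 = 5 + 1*(⅓) = 5 + ⅓ = 16/3)
W = 29/3 (W = ((0 - 3) + 5)*(16/3) - 1 = (-3 + 5)*(16/3) - 1 = 2*(16/3) - 1 = 32/3 - 1 = 29/3 ≈ 9.6667)
8 + W*(-5) = 8 + (29/3)*(-5) = 8 - 145/3 = -121/3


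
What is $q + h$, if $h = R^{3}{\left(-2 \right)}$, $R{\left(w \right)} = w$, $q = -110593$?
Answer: $-110601$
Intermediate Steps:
$h = -8$ ($h = \left(-2\right)^{3} = -8$)
$q + h = -110593 - 8 = -110601$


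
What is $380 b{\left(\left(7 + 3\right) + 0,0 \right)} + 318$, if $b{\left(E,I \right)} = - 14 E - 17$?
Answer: $-59342$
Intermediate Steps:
$b{\left(E,I \right)} = -17 - 14 E$
$380 b{\left(\left(7 + 3\right) + 0,0 \right)} + 318 = 380 \left(-17 - 14 \left(\left(7 + 3\right) + 0\right)\right) + 318 = 380 \left(-17 - 14 \left(10 + 0\right)\right) + 318 = 380 \left(-17 - 140\right) + 318 = 380 \left(-157\right) + 318 = -59660 + 318 = -59342$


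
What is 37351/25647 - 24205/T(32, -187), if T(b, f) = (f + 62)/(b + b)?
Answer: 7946989903/641175 ≈ 12394.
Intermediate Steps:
T(b, f) = (62 + f)/(2*b) (T(b, f) = (62 + f)/((2*b)) = (62 + f)*(1/(2*b)) = (62 + f)/(2*b))
37351/25647 - 24205/T(32, -187) = 37351/25647 - 24205*64/(62 - 187) = 37351*(1/25647) - 24205/((½)*(1/32)*(-125)) = 37351/25647 - 24205/(-125/64) = 37351/25647 - 24205*(-64/125) = 37351/25647 + 309824/25 = 7946989903/641175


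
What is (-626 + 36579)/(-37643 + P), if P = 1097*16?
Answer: -35953/20091 ≈ -1.7895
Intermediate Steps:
P = 17552
(-626 + 36579)/(-37643 + P) = (-626 + 36579)/(-37643 + 17552) = 35953/(-20091) = 35953*(-1/20091) = -35953/20091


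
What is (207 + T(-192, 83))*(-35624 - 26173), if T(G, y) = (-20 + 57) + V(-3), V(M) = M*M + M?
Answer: -15449250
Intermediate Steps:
V(M) = M + M**2 (V(M) = M**2 + M = M + M**2)
T(G, y) = 43 (T(G, y) = (-20 + 57) - 3*(1 - 3) = 37 - 3*(-2) = 37 + 6 = 43)
(207 + T(-192, 83))*(-35624 - 26173) = (207 + 43)*(-35624 - 26173) = 250*(-61797) = -15449250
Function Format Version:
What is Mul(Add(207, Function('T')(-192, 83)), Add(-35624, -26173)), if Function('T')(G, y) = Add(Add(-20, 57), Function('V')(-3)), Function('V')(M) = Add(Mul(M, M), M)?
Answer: -15449250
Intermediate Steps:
Function('V')(M) = Add(M, Pow(M, 2)) (Function('V')(M) = Add(Pow(M, 2), M) = Add(M, Pow(M, 2)))
Function('T')(G, y) = 43 (Function('T')(G, y) = Add(Add(-20, 57), Mul(-3, Add(1, -3))) = Add(37, Mul(-3, -2)) = Add(37, 6) = 43)
Mul(Add(207, Function('T')(-192, 83)), Add(-35624, -26173)) = Mul(Add(207, 43), Add(-35624, -26173)) = Mul(250, -61797) = -15449250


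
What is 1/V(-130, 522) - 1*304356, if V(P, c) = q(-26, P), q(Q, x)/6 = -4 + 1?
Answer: -5478409/18 ≈ -3.0436e+5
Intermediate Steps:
q(Q, x) = -18 (q(Q, x) = 6*(-4 + 1) = 6*(-3) = -18)
V(P, c) = -18
1/V(-130, 522) - 1*304356 = 1/(-18) - 1*304356 = -1/18 - 304356 = -5478409/18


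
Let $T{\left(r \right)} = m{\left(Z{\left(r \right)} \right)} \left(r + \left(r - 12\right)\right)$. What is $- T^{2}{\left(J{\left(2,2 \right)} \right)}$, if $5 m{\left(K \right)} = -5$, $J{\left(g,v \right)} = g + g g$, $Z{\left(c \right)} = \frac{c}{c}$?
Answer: $0$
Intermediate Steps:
$Z{\left(c \right)} = 1$
$J{\left(g,v \right)} = g + g^{2}$
$m{\left(K \right)} = -1$ ($m{\left(K \right)} = \frac{1}{5} \left(-5\right) = -1$)
$T{\left(r \right)} = 12 - 2 r$ ($T{\left(r \right)} = - (r + \left(r - 12\right)) = - (r + \left(-12 + r\right)) = - (-12 + 2 r) = 12 - 2 r$)
$- T^{2}{\left(J{\left(2,2 \right)} \right)} = - \left(12 - 2 \cdot 2 \left(1 + 2\right)\right)^{2} = - \left(12 - 2 \cdot 2 \cdot 3\right)^{2} = - \left(12 - 12\right)^{2} = - 0^{2} = \left(-1\right) 0 = 0$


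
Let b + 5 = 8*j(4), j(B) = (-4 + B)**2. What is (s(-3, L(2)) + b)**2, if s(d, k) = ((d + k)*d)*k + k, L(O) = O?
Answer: 9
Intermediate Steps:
s(d, k) = k + d*k*(d + k) (s(d, k) = (d*(d + k))*k + k = d*k*(d + k) + k = k + d*k*(d + k))
b = -5 (b = -5 + 8*(-4 + 4)**2 = -5 + 8*0**2 = -5 + 8*0 = -5 + 0 = -5)
(s(-3, L(2)) + b)**2 = (2*(1 + (-3)**2 - 3*2) - 5)**2 = (2*(1 + 9 - 6) - 5)**2 = (2*4 - 5)**2 = (8 - 5)**2 = 3**2 = 9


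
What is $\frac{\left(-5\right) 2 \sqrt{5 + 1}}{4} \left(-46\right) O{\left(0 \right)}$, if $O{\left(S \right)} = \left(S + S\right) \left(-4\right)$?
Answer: $0$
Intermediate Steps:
$O{\left(S \right)} = - 8 S$ ($O{\left(S \right)} = 2 S \left(-4\right) = - 8 S$)
$\frac{\left(-5\right) 2 \sqrt{5 + 1}}{4} \left(-46\right) O{\left(0 \right)} = \frac{\left(-5\right) 2 \sqrt{5 + 1}}{4} \left(-46\right) \left(\left(-8\right) 0\right) = - 10 \sqrt{6} \cdot \frac{1}{4} \left(-46\right) 0 = - \frac{5 \sqrt{6}}{2} \left(-46\right) 0 = 115 \sqrt{6} \cdot 0 = 0$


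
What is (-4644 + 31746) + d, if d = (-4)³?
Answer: 27038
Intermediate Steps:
d = -64
(-4644 + 31746) + d = (-4644 + 31746) - 64 = 27102 - 64 = 27038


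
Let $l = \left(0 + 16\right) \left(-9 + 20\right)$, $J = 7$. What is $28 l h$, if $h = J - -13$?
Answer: $98560$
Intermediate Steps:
$h = 20$ ($h = 7 - -13 = 7 + 13 = 20$)
$l = 176$ ($l = 16 \cdot 11 = 176$)
$28 l h = 28 \cdot 176 \cdot 20 = 4928 \cdot 20 = 98560$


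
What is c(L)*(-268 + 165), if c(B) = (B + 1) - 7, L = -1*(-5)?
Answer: 103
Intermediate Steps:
L = 5
c(B) = -6 + B (c(B) = (1 + B) - 7 = -6 + B)
c(L)*(-268 + 165) = (-6 + 5)*(-268 + 165) = -1*(-103) = 103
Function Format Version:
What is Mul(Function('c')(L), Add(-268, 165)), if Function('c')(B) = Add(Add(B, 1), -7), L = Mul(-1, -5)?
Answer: 103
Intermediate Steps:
L = 5
Function('c')(B) = Add(-6, B) (Function('c')(B) = Add(Add(1, B), -7) = Add(-6, B))
Mul(Function('c')(L), Add(-268, 165)) = Mul(Add(-6, 5), Add(-268, 165)) = Mul(-1, -103) = 103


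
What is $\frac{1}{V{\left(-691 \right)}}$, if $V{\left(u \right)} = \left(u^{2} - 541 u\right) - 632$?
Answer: $\frac{1}{850680} \approx 1.1755 \cdot 10^{-6}$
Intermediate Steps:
$V{\left(u \right)} = -632 + u^{2} - 541 u$
$\frac{1}{V{\left(-691 \right)}} = \frac{1}{-632 + \left(-691\right)^{2} - -373831} = \frac{1}{-632 + 477481 + 373831} = \frac{1}{850680}$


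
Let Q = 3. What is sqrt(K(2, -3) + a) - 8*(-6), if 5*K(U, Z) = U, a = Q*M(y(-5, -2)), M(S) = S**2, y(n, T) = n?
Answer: 48 + sqrt(1885)/5 ≈ 56.683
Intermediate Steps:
a = 75 (a = 3*(-5)**2 = 3*25 = 75)
K(U, Z) = U/5
sqrt(K(2, -3) + a) - 8*(-6) = sqrt((1/5)*2 + 75) - 8*(-6) = sqrt(2/5 + 75) + 48 = sqrt(377/5) + 48 = sqrt(1885)/5 + 48 = 48 + sqrt(1885)/5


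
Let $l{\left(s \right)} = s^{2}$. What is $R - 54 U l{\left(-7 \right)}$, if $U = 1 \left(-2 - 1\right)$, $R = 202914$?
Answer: $210852$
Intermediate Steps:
$U = -3$ ($U = 1 \left(-3\right) = -3$)
$R - 54 U l{\left(-7 \right)} = 202914 - 54 \left(-3\right) \left(-7\right)^{2} = 202914 - \left(-162\right) 49 = 202914 - -7938 = 202914 + 7938 = 210852$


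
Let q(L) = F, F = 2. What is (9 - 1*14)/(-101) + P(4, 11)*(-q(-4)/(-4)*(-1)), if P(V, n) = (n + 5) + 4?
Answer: -1005/101 ≈ -9.9505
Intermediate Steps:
q(L) = 2
P(V, n) = 9 + n (P(V, n) = (5 + n) + 4 = 9 + n)
(9 - 1*14)/(-101) + P(4, 11)*(-q(-4)/(-4)*(-1)) = (9 - 1*14)/(-101) + (9 + 11)*(-2/(-4)*(-1)) = (9 - 14)*(-1/101) + 20*(-2*(-1)/4*(-1)) = -5*(-1/101) + 20*(-1*(-½)*(-1)) = 5/101 + 20*((½)*(-1)) = 5/101 + 20*(-½) = 5/101 - 10 = -1005/101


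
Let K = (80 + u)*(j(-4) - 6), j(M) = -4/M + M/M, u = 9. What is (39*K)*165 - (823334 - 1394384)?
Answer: -1719810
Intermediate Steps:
j(M) = 1 - 4/M (j(M) = -4/M + 1 = 1 - 4/M)
K = -356 (K = (80 + 9)*((-4 - 4)/(-4) - 6) = 89*(-1/4*(-8) - 6) = 89*(2 - 6) = 89*(-4) = -356)
(39*K)*165 - (823334 - 1394384) = (39*(-356))*165 - (823334 - 1394384) = -13884*165 - 1*(-571050) = -2290860 + 571050 = -1719810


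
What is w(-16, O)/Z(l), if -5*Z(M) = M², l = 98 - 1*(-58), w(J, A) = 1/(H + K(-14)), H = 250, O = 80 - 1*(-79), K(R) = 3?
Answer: -5/6157008 ≈ -8.1208e-7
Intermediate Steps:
O = 159 (O = 80 + 79 = 159)
w(J, A) = 1/253 (w(J, A) = 1/(250 + 3) = 1/253)
l = 156 (l = 98 + 58 = 156)
Z(M) = -M²/5
w(-16, O)/Z(l) = 1/(253*((-⅕*156²))) = 1/(253*((-⅕*24336))) = 1/(253*(-24336/5)) = (1/253)*(-5/24336) = -5/6157008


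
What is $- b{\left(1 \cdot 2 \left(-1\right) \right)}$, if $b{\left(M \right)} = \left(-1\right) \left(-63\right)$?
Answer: $-63$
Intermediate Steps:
$b{\left(M \right)} = 63$
$- b{\left(1 \cdot 2 \left(-1\right) \right)} = \left(-1\right) 63 = -63$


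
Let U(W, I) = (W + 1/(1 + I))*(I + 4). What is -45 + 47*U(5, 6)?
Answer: 16605/7 ≈ 2372.1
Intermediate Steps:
U(W, I) = (4 + I)*(W + 1/(1 + I)) (U(W, I) = (W + 1/(1 + I))*(4 + I) = (4 + I)*(W + 1/(1 + I)))
-45 + 47*U(5, 6) = -45 + 47*((4 + 6 + 4*5 + 5*6² + 5*6*5)/(1 + 6)) = -45 + 47*((4 + 6 + 20 + 5*36 + 150)/7) = -45 + 47*((4 + 6 + 20 + 180 + 150)/7) = -45 + 47*((⅐)*360) = -45 + 47*(360/7) = -45 + 16920/7 = 16605/7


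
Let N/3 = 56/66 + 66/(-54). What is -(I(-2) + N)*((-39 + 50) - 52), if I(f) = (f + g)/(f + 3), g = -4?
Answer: -9635/33 ≈ -291.97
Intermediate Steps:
I(f) = (-4 + f)/(3 + f) (I(f) = (f - 4)/(f + 3) = (-4 + f)/(3 + f))
N = -37/33 (N = 3*(56/66 + 66/(-54)) = 3*(56*(1/66) + 66*(-1/54)) = 3*(28/33 - 11/9) = 3*(-37/99) = -37/33 ≈ -1.1212)
-(I(-2) + N)*((-39 + 50) - 52) = -((-4 - 2)/(3 - 2) - 37/33)*((-39 + 50) - 52) = -(-6/1 - 37/33)*(11 - 52) = -(1*(-6) - 37/33)*(-41) = -(-6 - 37/33)*(-41) = -(-235)*(-41)/33 = -1*9635/33 = -9635/33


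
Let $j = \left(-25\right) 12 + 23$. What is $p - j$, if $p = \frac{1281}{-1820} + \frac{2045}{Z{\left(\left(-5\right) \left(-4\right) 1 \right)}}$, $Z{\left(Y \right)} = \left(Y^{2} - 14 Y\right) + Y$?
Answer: $\frac{132361}{455} \approx 290.9$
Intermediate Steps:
$Z{\left(Y \right)} = Y^{2} - 13 Y$
$p = \frac{6326}{455}$ ($p = \frac{1281}{-1820} + \frac{2045}{\left(-5\right) \left(-4\right) 1 \left(-13 + \left(-5\right) \left(-4\right) 1\right)} = 1281 \left(- \frac{1}{1820}\right) + \frac{2045}{20 \cdot 1 \left(-13 + 20 \cdot 1\right)} = - \frac{183}{260} + \frac{2045}{20 \left(-13 + 20\right)} = - \frac{183}{260} + \frac{2045}{20 \cdot 7} = - \frac{183}{260} + \frac{2045}{140} = - \frac{183}{260} + 2045 \cdot \frac{1}{140} = - \frac{183}{260} + \frac{409}{28} = \frac{6326}{455} \approx 13.903$)
$j = -277$ ($j = -300 + 23 = -277$)
$p - j = \frac{6326}{455} - -277 = \frac{6326}{455} + 277 = \frac{132361}{455}$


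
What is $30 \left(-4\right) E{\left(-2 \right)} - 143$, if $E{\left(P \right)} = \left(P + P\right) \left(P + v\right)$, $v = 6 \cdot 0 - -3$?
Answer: $337$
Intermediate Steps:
$v = 3$ ($v = 0 + 3 = 3$)
$E{\left(P \right)} = 2 P \left(3 + P\right)$ ($E{\left(P \right)} = \left(P + P\right) \left(P + 3\right) = 2 P \left(3 + P\right)$)
$30 \left(-4\right) E{\left(-2 \right)} - 143 = 30 \left(-4\right) 2 \left(-2\right) \left(3 - 2\right) - 143 = - 120 \cdot 2 \left(-2\right) 1 - 143 = \left(-120\right) \left(-4\right) - 143 = 480 - 143 = 337$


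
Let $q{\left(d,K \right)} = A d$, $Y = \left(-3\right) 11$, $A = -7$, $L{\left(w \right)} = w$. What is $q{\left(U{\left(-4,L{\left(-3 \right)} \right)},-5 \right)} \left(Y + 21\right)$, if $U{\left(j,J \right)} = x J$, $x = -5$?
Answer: $1260$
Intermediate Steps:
$Y = -33$
$U{\left(j,J \right)} = - 5 J$
$q{\left(d,K \right)} = - 7 d$
$q{\left(U{\left(-4,L{\left(-3 \right)} \right)},-5 \right)} \left(Y + 21\right) = - 7 \left(\left(-5\right) \left(-3\right)\right) \left(-33 + 21\right) = \left(-7\right) 15 \left(-12\right) = \left(-105\right) \left(-12\right) = 1260$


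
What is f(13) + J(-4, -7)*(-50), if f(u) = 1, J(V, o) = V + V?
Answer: 401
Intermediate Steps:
J(V, o) = 2*V
f(13) + J(-4, -7)*(-50) = 1 + (2*(-4))*(-50) = 1 - 8*(-50) = 1 + 400 = 401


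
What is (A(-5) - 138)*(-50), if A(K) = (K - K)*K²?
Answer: 6900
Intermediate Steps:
A(K) = 0 (A(K) = 0*K² = 0)
(A(-5) - 138)*(-50) = (0 - 138)*(-50) = -138*(-50) = 6900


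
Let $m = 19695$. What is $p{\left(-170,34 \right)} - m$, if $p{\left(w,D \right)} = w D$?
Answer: $-25475$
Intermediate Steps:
$p{\left(w,D \right)} = D w$
$p{\left(-170,34 \right)} - m = 34 \left(-170\right) - 19695 = -5780 - 19695 = -25475$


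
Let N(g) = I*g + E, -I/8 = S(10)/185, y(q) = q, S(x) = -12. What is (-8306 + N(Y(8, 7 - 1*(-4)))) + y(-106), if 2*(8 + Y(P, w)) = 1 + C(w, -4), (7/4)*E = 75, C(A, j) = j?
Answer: -10844424/1295 ≈ -8374.1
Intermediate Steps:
E = 300/7 (E = (4/7)*75 = 300/7 ≈ 42.857)
I = 96/185 (I = -(-96)/185 = -8*(-12/185) = 96/185 ≈ 0.51892)
Y(P, w) = -19/2 (Y(P, w) = -8 + (1 - 4)/2 = -8 + (1/2)*(-3) = -8 - 3/2 = -19/2)
N(g) = 300/7 + 96*g/185 (N(g) = 96*g/185 + 300/7 = 300/7 + 96*g/185)
(-8306 + N(Y(8, 7 - 1*(-4)))) + y(-106) = (-8306 + (300/7 + (96/185)*(-19/2))) - 106 = (-8306 + (300/7 - 912/185)) - 106 = (-8306 + 49116/1295) - 106 = -10707154/1295 - 106 = -10844424/1295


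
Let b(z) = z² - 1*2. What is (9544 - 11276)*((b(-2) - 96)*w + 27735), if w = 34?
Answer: -42501548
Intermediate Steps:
b(z) = -2 + z² (b(z) = z² - 2 = -2 + z²)
(9544 - 11276)*((b(-2) - 96)*w + 27735) = (9544 - 11276)*(((-2 + (-2)²) - 96)*34 + 27735) = -1732*(((-2 + 4) - 96)*34 + 27735) = -1732*((2 - 96)*34 + 27735) = -1732*(-94*34 + 27735) = -1732*(-3196 + 27735) = -1732*24539 = -42501548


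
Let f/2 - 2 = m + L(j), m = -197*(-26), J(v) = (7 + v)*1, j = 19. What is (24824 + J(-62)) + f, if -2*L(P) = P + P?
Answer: 34979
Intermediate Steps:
J(v) = 7 + v
m = 5122
L(P) = -P (L(P) = -(P + P)/2 = -P)
f = 10210 (f = 4 + 2*(5122 - 1*19) = 4 + 2*(5122 - 19) = 4 + 2*5103 = 4 + 10206 = 10210)
(24824 + J(-62)) + f = (24824 + (7 - 62)) + 10210 = (24824 - 55) + 10210 = 24769 + 10210 = 34979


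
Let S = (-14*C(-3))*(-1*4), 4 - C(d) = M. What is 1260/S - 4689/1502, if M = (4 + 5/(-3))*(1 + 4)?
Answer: -104616/17273 ≈ -6.0566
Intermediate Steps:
M = 35/3 (M = (4 + 5*(-⅓))*5 = (4 - 5/3)*5 = (7/3)*5 = 35/3 ≈ 11.667)
C(d) = -23/3 (C(d) = 4 - 1*35/3 = 4 - 35/3 = -23/3)
S = -1288/3 (S = (-14*(-23/3))*(-1*4) = (322/3)*(-4) = -1288/3 ≈ -429.33)
1260/S - 4689/1502 = 1260/(-1288/3) - 4689/1502 = 1260*(-3/1288) - 4689*1/1502 = -135/46 - 4689/1502 = -104616/17273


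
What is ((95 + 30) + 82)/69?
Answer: 3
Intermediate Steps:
((95 + 30) + 82)/69 = (125 + 82)*(1/69) = 207*(1/69) = 3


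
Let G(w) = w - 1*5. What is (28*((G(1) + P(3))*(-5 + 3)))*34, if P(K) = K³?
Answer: -43792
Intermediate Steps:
G(w) = -5 + w (G(w) = w - 5 = -5 + w)
(28*((G(1) + P(3))*(-5 + 3)))*34 = (28*(((-5 + 1) + 3³)*(-5 + 3)))*34 = (28*((-4 + 27)*(-2)))*34 = (28*(23*(-2)))*34 = (28*(-46))*34 = -1288*34 = -43792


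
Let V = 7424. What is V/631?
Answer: 7424/631 ≈ 11.765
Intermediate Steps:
V/631 = 7424/631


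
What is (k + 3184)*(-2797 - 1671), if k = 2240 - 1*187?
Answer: -23398916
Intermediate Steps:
k = 2053 (k = 2240 - 187 = 2053)
(k + 3184)*(-2797 - 1671) = (2053 + 3184)*(-2797 - 1671) = 5237*(-4468) = -23398916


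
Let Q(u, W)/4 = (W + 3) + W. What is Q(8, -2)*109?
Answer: -436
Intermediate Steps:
Q(u, W) = 12 + 8*W (Q(u, W) = 4*((W + 3) + W) = 4*((3 + W) + W) = 4*(3 + 2*W) = 12 + 8*W)
Q(8, -2)*109 = (12 + 8*(-2))*109 = (12 - 16)*109 = -4*109 = -436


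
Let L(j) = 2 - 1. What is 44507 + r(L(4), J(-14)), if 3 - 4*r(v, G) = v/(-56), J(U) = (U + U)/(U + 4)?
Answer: 9969737/224 ≈ 44508.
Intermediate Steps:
L(j) = 1
J(U) = 2*U/(4 + U) (J(U) = (2*U)/(4 + U) = 2*U/(4 + U))
r(v, G) = ¾ + v/224 (r(v, G) = ¾ - v/(4*(-56)) = ¾ - v*(-1)/(4*56) = ¾ - (-1)*v/224 = ¾ + v/224)
44507 + r(L(4), J(-14)) = 44507 + (¾ + (1/224)*1) = 44507 + (¾ + 1/224) = 44507 + 169/224 = 9969737/224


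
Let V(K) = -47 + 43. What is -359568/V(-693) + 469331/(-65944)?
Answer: 5927368717/65944 ≈ 89885.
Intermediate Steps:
V(K) = -4
-359568/V(-693) + 469331/(-65944) = -359568/(-4) + 469331/(-65944) = -359568*(-¼) + 469331*(-1/65944) = 89892 - 469331/65944 = 5927368717/65944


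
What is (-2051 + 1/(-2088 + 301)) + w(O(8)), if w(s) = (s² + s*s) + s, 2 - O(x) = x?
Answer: -3547196/1787 ≈ -1985.0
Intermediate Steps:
O(x) = 2 - x
w(s) = s + 2*s² (w(s) = (s² + s²) + s = 2*s² + s = s + 2*s²)
(-2051 + 1/(-2088 + 301)) + w(O(8)) = (-2051 + 1/(-2088 + 301)) + (2 - 1*8)*(1 + 2*(2 - 1*8)) = (-2051 + 1/(-1787)) + (2 - 8)*(1 + 2*(2 - 8)) = (-2051 - 1/1787) - 6*(1 + 2*(-6)) = -3665138/1787 - 6*(1 - 12) = -3665138/1787 - 6*(-11) = -3665138/1787 + 66 = -3547196/1787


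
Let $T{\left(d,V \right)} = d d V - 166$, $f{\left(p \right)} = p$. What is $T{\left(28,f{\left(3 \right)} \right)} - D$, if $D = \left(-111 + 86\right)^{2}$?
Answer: $1561$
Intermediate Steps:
$T{\left(d,V \right)} = -166 + V d^{2}$ ($T{\left(d,V \right)} = d^{2} V - 166 = V d^{2} - 166 = -166 + V d^{2}$)
$D = 625$ ($D = \left(-25\right)^{2} = 625$)
$T{\left(28,f{\left(3 \right)} \right)} - D = \left(-166 + 3 \cdot 28^{2}\right) - 625 = \left(-166 + 3 \cdot 784\right) - 625 = \left(-166 + 2352\right) - 625 = 2186 - 625 = 1561$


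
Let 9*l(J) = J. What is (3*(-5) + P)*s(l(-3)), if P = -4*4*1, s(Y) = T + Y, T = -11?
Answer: 1054/3 ≈ 351.33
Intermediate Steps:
l(J) = J/9
s(Y) = -11 + Y
P = -16 (P = -16*1 = -16)
(3*(-5) + P)*s(l(-3)) = (3*(-5) - 16)*(-11 + (1/9)*(-3)) = (-15 - 16)*(-11 - 1/3) = -31*(-34/3) = 1054/3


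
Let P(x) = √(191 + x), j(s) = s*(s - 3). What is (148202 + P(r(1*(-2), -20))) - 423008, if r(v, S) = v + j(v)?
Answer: -274806 + √199 ≈ -2.7479e+5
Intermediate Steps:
j(s) = s*(-3 + s)
r(v, S) = v + v*(-3 + v)
(148202 + P(r(1*(-2), -20))) - 423008 = (148202 + √(191 + (1*(-2))*(-2 + 1*(-2)))) - 423008 = (148202 + √(191 - 2*(-2 - 2))) - 423008 = (148202 + √(191 - 2*(-4))) - 423008 = (148202 + √(191 + 8)) - 423008 = (148202 + √199) - 423008 = -274806 + √199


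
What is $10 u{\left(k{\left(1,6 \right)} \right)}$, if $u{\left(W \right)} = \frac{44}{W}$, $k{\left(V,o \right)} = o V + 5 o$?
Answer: $\frac{110}{9} \approx 12.222$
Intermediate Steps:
$k{\left(V,o \right)} = 5 o + V o$ ($k{\left(V,o \right)} = V o + 5 o = 5 o + V o$)
$10 u{\left(k{\left(1,6 \right)} \right)} = 10 \frac{44}{6 \left(5 + 1\right)} = 10 \frac{44}{6 \cdot 6} = 10 \cdot \frac{44}{36} = 10 \cdot 44 \cdot \frac{1}{36} = 10 \cdot \frac{11}{9} = \frac{110}{9}$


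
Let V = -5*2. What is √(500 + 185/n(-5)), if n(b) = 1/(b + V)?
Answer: 5*I*√91 ≈ 47.697*I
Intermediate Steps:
V = -10
n(b) = 1/(-10 + b) (n(b) = 1/(b - 10) = 1/(-10 + b))
√(500 + 185/n(-5)) = √(500 + 185/(1/(-10 - 5))) = √(500 + 185/(1/(-15))) = √(500 + 185/(-1/15)) = √(500 + 185*(-15)) = √(500 - 2775) = √(-2275) = 5*I*√91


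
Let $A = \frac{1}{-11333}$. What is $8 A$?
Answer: $- \frac{8}{11333} \approx -0.0007059$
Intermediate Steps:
$A = - \frac{1}{11333} \approx -8.8238 \cdot 10^{-5}$
$8 A = 8 \left(- \frac{1}{11333}\right) = - \frac{8}{11333}$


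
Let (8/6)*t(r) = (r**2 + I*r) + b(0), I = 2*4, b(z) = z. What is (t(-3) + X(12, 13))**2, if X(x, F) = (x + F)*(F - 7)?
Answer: 308025/16 ≈ 19252.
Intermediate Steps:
I = 8
X(x, F) = (-7 + F)*(F + x) (X(x, F) = (F + x)*(-7 + F) = (-7 + F)*(F + x))
t(r) = 6*r + 3*r**2/4 (t(r) = 3*((r**2 + 8*r) + 0)/4 = 3*(r**2 + 8*r)/4 = 6*r + 3*r**2/4)
(t(-3) + X(12, 13))**2 = ((3/4)*(-3)*(8 - 3) + (13**2 - 7*13 - 7*12 + 13*12))**2 = ((3/4)*(-3)*5 + (169 - 91 - 84 + 156))**2 = (-45/4 + 150)**2 = (555/4)**2 = 308025/16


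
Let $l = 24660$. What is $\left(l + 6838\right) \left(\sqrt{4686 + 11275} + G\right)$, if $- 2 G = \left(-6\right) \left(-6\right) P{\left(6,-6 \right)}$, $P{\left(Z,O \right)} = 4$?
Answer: $-2267856 + 31498 \sqrt{15961} \approx 1.7115 \cdot 10^{6}$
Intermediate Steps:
$G = -72$ ($G = - \frac{\left(-6\right) \left(-6\right) 4}{2} = - \frac{36 \cdot 4}{2} = \left(- \frac{1}{2}\right) 144 = -72$)
$\left(l + 6838\right) \left(\sqrt{4686 + 11275} + G\right) = \left(24660 + 6838\right) \left(\sqrt{4686 + 11275} - 72\right) = 31498 \left(\sqrt{15961} - 72\right) = 31498 \left(-72 + \sqrt{15961}\right) = -2267856 + 31498 \sqrt{15961}$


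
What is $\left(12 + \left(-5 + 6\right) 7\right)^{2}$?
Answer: $361$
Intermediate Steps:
$\left(12 + \left(-5 + 6\right) 7\right)^{2} = \left(12 + 1 \cdot 7\right)^{2} = \left(12 + 7\right)^{2} = 19^{2} = 361$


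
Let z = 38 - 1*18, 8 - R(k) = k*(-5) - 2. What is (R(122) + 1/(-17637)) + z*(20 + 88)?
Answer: 49030859/17637 ≈ 2780.0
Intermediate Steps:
R(k) = 10 + 5*k (R(k) = 8 - (k*(-5) - 2) = 8 - (-5*k - 2) = 8 - (-2 - 5*k) = 8 + (2 + 5*k) = 10 + 5*k)
z = 20 (z = 38 - 18 = 20)
(R(122) + 1/(-17637)) + z*(20 + 88) = ((10 + 5*122) + 1/(-17637)) + 20*(20 + 88) = ((10 + 610) - 1/17637) + 20*108 = (620 - 1/17637) + 2160 = 10934939/17637 + 2160 = 49030859/17637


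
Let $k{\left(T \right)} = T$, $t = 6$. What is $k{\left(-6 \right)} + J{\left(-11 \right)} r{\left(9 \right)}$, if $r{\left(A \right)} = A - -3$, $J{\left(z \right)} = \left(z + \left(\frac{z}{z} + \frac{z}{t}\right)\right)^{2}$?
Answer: $\frac{5023}{3} \approx 1674.3$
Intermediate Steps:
$J{\left(z \right)} = \left(1 + \frac{7 z}{6}\right)^{2}$ ($J{\left(z \right)} = \left(z + \left(\frac{z}{z} + \frac{z}{6}\right)\right)^{2} = \left(z + \left(1 + z \frac{1}{6}\right)\right)^{2} = \left(z + \left(1 + \frac{z}{6}\right)\right)^{2} = \left(1 + \frac{7 z}{6}\right)^{2}$)
$r{\left(A \right)} = 3 + A$ ($r{\left(A \right)} = A + 3 = 3 + A$)
$k{\left(-6 \right)} + J{\left(-11 \right)} r{\left(9 \right)} = -6 + \frac{\left(6 + 7 \left(-11\right)\right)^{2}}{36} \left(3 + 9\right) = -6 + \frac{\left(6 - 77\right)^{2}}{36} \cdot 12 = -6 + \frac{\left(-71\right)^{2}}{36} \cdot 12 = -6 + \frac{1}{36} \cdot 5041 \cdot 12 = -6 + \frac{5041}{36} \cdot 12 = -6 + \frac{5041}{3} = \frac{5023}{3}$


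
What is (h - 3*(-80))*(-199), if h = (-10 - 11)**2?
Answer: -135519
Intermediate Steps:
h = 441 (h = (-21)**2 = 441)
(h - 3*(-80))*(-199) = (441 - 3*(-80))*(-199) = (441 + 240)*(-199) = 681*(-199) = -135519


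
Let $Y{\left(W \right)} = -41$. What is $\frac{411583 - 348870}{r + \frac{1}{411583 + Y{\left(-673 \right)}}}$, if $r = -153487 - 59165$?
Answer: $- \frac{25809033446}{87515229383} \approx -0.29491$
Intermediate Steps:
$r = -212652$
$\frac{411583 - 348870}{r + \frac{1}{411583 + Y{\left(-673 \right)}}} = \frac{411583 - 348870}{-212652 + \frac{1}{411583 - 41}} = \frac{62713}{-212652 + \frac{1}{411542}} = \frac{62713}{- \frac{87515229383}{411542}} = 62713 \left(- \frac{411542}{87515229383}\right) = - \frac{25809033446}{87515229383}$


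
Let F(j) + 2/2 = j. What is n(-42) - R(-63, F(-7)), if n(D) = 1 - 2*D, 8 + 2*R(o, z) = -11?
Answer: 189/2 ≈ 94.500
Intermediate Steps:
F(j) = -1 + j
R(o, z) = -19/2 (R(o, z) = -4 + (1/2)*(-11) = -4 - 11/2 = -19/2)
n(-42) - R(-63, F(-7)) = (1 - 2*(-42)) - 1*(-19/2) = (1 + 84) + 19/2 = 85 + 19/2 = 189/2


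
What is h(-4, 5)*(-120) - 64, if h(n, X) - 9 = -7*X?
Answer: 3056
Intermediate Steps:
h(n, X) = 9 - 7*X
h(-4, 5)*(-120) - 64 = (9 - 7*5)*(-120) - 64 = (9 - 35)*(-120) - 64 = -26*(-120) - 64 = 3120 - 64 = 3056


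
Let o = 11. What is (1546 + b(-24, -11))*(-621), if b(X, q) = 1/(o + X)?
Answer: -12480237/13 ≈ -9.6002e+5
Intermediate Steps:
b(X, q) = 1/(11 + X)
(1546 + b(-24, -11))*(-621) = (1546 + 1/(11 - 24))*(-621) = (1546 + 1/(-13))*(-621) = (1546 - 1/13)*(-621) = (20097/13)*(-621) = -12480237/13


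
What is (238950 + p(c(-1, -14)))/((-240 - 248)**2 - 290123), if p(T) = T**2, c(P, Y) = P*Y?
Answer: -239146/51979 ≈ -4.6008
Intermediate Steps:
(238950 + p(c(-1, -14)))/((-240 - 248)**2 - 290123) = (238950 + (-1*(-14))**2)/((-240 - 248)**2 - 290123) = (238950 + 14**2)/((-488)**2 - 290123) = (238950 + 196)/(238144 - 290123) = 239146/(-51979) = 239146*(-1/51979) = -239146/51979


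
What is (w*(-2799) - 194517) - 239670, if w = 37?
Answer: -537750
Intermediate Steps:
(w*(-2799) - 194517) - 239670 = (37*(-2799) - 194517) - 239670 = (-103563 - 194517) - 239670 = -298080 - 239670 = -537750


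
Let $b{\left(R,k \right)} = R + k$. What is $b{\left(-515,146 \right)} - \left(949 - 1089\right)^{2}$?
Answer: $-19969$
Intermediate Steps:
$b{\left(-515,146 \right)} - \left(949 - 1089\right)^{2} = \left(-515 + 146\right) - \left(949 - 1089\right)^{2} = -369 - \left(-140\right)^{2} = -369 - 19600 = -19969$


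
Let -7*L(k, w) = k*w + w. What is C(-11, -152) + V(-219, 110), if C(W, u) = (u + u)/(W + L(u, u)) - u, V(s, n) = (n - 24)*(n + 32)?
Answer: 284732684/23029 ≈ 12364.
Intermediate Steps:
L(k, w) = -w/7 - k*w/7 (L(k, w) = -(k*w + w)/7 = -(w + k*w)/7 = -w/7 - k*w/7)
V(s, n) = (-24 + n)*(32 + n)
C(W, u) = -u + 2*u/(W - u*(1 + u)/7) (C(W, u) = (u + u)/(W - u*(1 + u)/7) - u = (2*u)/(W - u*(1 + u)/7) - u = 2*u/(W - u*(1 + u)/7) - u = -u + 2*u/(W - u*(1 + u)/7))
C(-11, -152) + V(-219, 110) = -152*(-14 - 1*(-152) - 1*(-152)² + 7*(-11))/(-152 + (-152)² - 7*(-11)) + (-768 + 110² + 8*110) = -152*(-14 + 152 - 1*23104 - 77)/(-152 + 23104 + 77) + (-768 + 12100 + 880) = -152*(-14 + 152 - 23104 - 77)/23029 + 12212 = -152*1/23029*(-23043) + 12212 = 3502536/23029 + 12212 = 284732684/23029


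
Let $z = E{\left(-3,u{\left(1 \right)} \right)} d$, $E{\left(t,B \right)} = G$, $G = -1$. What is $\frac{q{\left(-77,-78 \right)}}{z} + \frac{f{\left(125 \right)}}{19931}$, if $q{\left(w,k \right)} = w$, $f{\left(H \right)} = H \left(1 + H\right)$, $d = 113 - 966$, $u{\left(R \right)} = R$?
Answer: $\frac{11900063}{17001143} \approx 0.69996$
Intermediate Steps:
$E{\left(t,B \right)} = -1$
$d = -853$
$z = 853$ ($z = \left(-1\right) \left(-853\right) = 853$)
$\frac{q{\left(-77,-78 \right)}}{z} + \frac{f{\left(125 \right)}}{19931} = - \frac{77}{853} + \frac{125 \left(1 + 125\right)}{19931} = \left(-77\right) \frac{1}{853} + 125 \cdot 126 \cdot \frac{1}{19931} = - \frac{77}{853} + 15750 \cdot \frac{1}{19931} = - \frac{77}{853} + \frac{15750}{19931} = \frac{11900063}{17001143}$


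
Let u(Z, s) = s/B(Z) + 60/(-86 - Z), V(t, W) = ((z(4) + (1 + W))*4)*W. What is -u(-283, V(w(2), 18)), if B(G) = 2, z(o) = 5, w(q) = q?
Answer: -170268/197 ≈ -864.30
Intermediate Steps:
V(t, W) = W*(24 + 4*W) (V(t, W) = ((5 + (1 + W))*4)*W = ((6 + W)*4)*W = (24 + 4*W)*W = W*(24 + 4*W))
u(Z, s) = s/2 + 60/(-86 - Z)
-u(-283, V(w(2), 18)) = -(-120 + 86*(4*18*(6 + 18)) - 1132*18*(6 + 18))/(2*(86 - 283)) = -(-120 + 86*(4*18*24) - 1132*18*24)/(2*(-197)) = -(-1)*(-120 + 86*1728 - 283*1728)/(2*197) = -(-1)*(-120 + 148608 - 489024)/(2*197) = -(-1)*(-340536)/(2*197) = -1*170268/197 = -170268/197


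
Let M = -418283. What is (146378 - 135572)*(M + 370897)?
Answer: -512053116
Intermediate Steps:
(146378 - 135572)*(M + 370897) = (146378 - 135572)*(-418283 + 370897) = 10806*(-47386) = -512053116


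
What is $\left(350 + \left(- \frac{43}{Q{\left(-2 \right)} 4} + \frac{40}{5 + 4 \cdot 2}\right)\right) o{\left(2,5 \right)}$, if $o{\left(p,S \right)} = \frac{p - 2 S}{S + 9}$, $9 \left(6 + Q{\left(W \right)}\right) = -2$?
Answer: $- \frac{1033191}{5096} \approx -202.75$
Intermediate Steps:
$Q{\left(W \right)} = - \frac{56}{9}$ ($Q{\left(W \right)} = -6 + \frac{1}{9} \left(-2\right) = -6 - \frac{2}{9} = - \frac{56}{9}$)
$o{\left(p,S \right)} = \frac{p - 2 S}{9 + S}$
$\left(350 + \left(- \frac{43}{Q{\left(-2 \right)} 4} + \frac{40}{5 + 4 \cdot 2}\right)\right) o{\left(2,5 \right)} = \left(350 - \left(- \frac{387}{224} - \frac{40}{5 + 4 \cdot 2}\right)\right) \frac{2 - 10}{9 + 5} = \left(350 - \left(- \frac{387}{224} - \frac{40}{5 + 8}\right)\right) \frac{2 - 10}{14} = \left(350 - \left(- \frac{387}{224} - \frac{40}{13}\right)\right) \frac{1}{14} \left(-8\right) = \left(350 + \left(\frac{387}{224} + 40 \cdot \frac{1}{13}\right)\right) \left(- \frac{4}{7}\right) = \left(350 + \left(\frac{387}{224} + \frac{40}{13}\right)\right) \left(- \frac{4}{7}\right) = \left(350 + \frac{13991}{2912}\right) \left(- \frac{4}{7}\right) = \frac{1033191}{2912} \left(- \frac{4}{7}\right) = - \frac{1033191}{5096}$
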